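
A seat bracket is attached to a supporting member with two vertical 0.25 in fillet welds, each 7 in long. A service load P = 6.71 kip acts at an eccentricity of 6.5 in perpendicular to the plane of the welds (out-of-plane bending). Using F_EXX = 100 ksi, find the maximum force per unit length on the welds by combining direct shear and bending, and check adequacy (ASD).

L_w = 2 × 7 = 14 in; section modulus (unit throat) S = 2 × L²/6 = 16.33 in².
Direct shear f_v = P/L_w = 6.71/14 = 0.4793 kip/in.
Moment M = P × e = 6.71 × 6.5 = 43.615 kip·in; bending f_b = M/S = 2.67 kip/in.
f_max = √(f_v² + f_b²) = √(0.4793² + 2.67²) = 2.713 kip/in.
r_n/Ω = (1/2.0) × 0.6 × 100 × (0.707 × 0.25) = 5.302 kip/in → adequate.

f_max ≈ 2.71 kip/in; adequate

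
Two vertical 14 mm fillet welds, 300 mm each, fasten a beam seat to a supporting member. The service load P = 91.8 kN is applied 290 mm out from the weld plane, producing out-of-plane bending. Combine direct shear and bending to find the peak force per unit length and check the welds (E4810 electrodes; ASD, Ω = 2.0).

E48XX → F_EXX = 480 MPa.
L_w = 2 × 300 = 600 mm; section modulus (unit throat) S = 2 × L²/6 = 30000 mm².
Direct shear f_v = P/L_w = 91.8×10³/600 = 153 N/mm.
Moment M = P × e = 91.8×10³ × 290 = 26622000 N·mm; bending f_b = M/S = 887.4 N/mm.
f_max = √(f_v² + f_b²) = √(153² + 887.4²) = 900.5 N/mm.
r_n/Ω = (1/2.0) × 0.6 × 480 × (0.707 × 14) = 1425 N/mm → adequate.

f_max ≈ 900 N/mm; adequate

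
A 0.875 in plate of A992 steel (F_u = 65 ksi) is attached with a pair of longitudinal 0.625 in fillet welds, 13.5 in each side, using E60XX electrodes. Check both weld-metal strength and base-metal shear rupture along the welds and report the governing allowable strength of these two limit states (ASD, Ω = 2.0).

R_n/Ω ≈ 215 kip (weld metal governs)

E60XX → F_EXX = 60 ksi.
t_e = 0.707 × 0.625 = 0.4419 in; L = 27 in.
Weld metal: R_n/Ω = (1/2.0) × 0.6 × 60 × 0.4419 × 27 = 214.8 kip.
Base metal (shear rupture): R_n/Ω = (1/2.0) × 0.6 × 65 × 0.875 × 27 = 460.7 kip.
Governing: weld metal.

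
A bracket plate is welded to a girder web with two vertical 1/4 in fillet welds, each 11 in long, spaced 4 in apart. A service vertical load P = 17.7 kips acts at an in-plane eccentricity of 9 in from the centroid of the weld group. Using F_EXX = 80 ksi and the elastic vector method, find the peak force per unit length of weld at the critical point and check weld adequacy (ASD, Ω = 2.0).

Total weld length L_w = 22 in. Treat welds as unit-width lines.
Polar moment about centroid: J = 2[d³/12 + d(b/2)²] = 2[11³/12 + 11×2²] = 309.8 in³.
Direct shear f_v = P/L_w = 17.7 / 22 = 0.8045 kip/in (vertical).
Torsion M = P·e = 17.7 × 9 = 159.3 kip·in.
Critical point at (x, y) = (2, 5.5) from centroid. f_tx = M·y/J = 2.828 kip/in; f_ty = M·x/J = 1.028 kip/in.
Resultant f_max = √[f_tx² + (f_v + f_ty)²] = √[2.828² + (0.8045 + 1.028)²] = 3.37 kip/in.
Capacity per unit length: r_n/Ω = (1/2.0) × 0.6 × 80 × (0.707 × 0.25) = 4.242 kip/in.
3.37 ≤ 4.242 → adequate.

f_max ≈ 3.37 kip/in; adequate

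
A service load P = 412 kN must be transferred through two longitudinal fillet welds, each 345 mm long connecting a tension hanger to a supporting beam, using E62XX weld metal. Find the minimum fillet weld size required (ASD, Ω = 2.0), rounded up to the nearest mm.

E62XX → F_EXX = 620 MPa.
Total weld length L = 690 mm.
Required throat t_e = P × Ω / (0.6 F_EXX × L) = 412 × 2.0 / (0.6 × 620 × 690 × 10⁻³) = 3.21 mm.
Required leg w = t_e / 0.707 = 4.541 mm → use 5 mm.

w = 5 mm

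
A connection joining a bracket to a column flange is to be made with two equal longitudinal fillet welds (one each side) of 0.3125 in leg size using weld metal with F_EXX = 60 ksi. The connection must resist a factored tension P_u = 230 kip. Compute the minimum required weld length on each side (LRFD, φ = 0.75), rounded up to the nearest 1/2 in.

Throat t_e = 0.707 × 0.3125 = 0.2209 in.
φr_n = 0.75 × 0.6 × 60 × 0.2209 = 5.965 kip/in.
L_req = P_u / φr_n = 230 / 5.965 = 38.56 in total.
Per side: 38.56 / 2 = 19.28 in.
Round up → use L = 19.5 in on each side.

L = 19.5 in on each side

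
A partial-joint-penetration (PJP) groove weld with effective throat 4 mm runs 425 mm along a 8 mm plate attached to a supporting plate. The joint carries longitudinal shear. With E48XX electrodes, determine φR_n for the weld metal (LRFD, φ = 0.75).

φR_n ≈ 367 kN

E48XX → F_EXX = 480 MPa.
Effective throat (given) t_e = 4 mm.
A_we = 4 × 425 = 1700 mm².
F_nw = 0.6 F_EXX = 288 MPa.
φR_n = 0.75 × 288 × 1700 × 10⁻³ = 367.2 kN.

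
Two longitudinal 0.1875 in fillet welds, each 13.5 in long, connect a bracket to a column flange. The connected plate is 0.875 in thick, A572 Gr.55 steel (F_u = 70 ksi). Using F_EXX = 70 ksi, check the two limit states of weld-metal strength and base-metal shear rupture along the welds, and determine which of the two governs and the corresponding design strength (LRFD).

t_e = 0.707 × 0.1875 = 0.1326 in; L = 27 in.
Weld metal: φR_n = 0.75 × 0.6 × 70 × 0.1326 × 27 = 112.7 kip.
Base metal (shear rupture): φR_n = 0.75 × 0.6 × 70 × 0.875 × 27 = 744.2 kip.
Governing: weld metal.

φR_n ≈ 113 kip (weld metal governs)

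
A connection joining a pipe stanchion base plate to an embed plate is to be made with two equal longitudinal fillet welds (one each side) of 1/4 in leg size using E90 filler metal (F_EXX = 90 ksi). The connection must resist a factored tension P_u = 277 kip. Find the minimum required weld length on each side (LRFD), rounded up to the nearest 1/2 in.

Throat t_e = 0.707 × 0.25 = 0.1767 in.
φr_n = 0.75 × 0.6 × 90 × 0.1767 = 7.158 kip/in.
L_req = P_u / φr_n = 277 / 7.158 = 38.7 in total.
Per side: 38.7 / 2 = 19.35 in.
Round up → use L = 19.5 in on each side.

L = 19.5 in on each side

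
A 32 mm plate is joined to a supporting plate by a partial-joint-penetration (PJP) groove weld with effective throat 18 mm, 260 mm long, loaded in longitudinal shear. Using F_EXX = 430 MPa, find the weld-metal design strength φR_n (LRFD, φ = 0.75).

Effective throat (given) t_e = 18 mm.
A_we = 18 × 260 = 4680 mm².
F_nw = 0.6 F_EXX = 258 MPa.
φR_n = 0.75 × 258 × 4680 × 10⁻³ = 905.6 kN.

φR_n ≈ 906 kN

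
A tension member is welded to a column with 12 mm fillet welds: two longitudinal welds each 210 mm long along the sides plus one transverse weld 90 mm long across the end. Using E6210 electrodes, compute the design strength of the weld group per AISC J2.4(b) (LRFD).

E62XX → F_EXX = 620 MPa.
t_e = 0.707 × 12 = 8.484 mm.
R_nwl = 0.6 × 620 × 8.484 × 420 × 10⁻³ = 1326 kN (longitudinal, 2 welds).
R_nwt = 0.6 × 620 × 8.484 × 90 × 10⁻³ = 284 kN (transverse, base value).
(i) R_nwl + R_nwt = 1610 kN; (ii) 0.85 R_nwl + 1.5 R_nwt = 1553 kN.
R_n = max = 1610 kN [governs: (i)]; φR_n = 1207 kN.

φR_n ≈ 1210 kN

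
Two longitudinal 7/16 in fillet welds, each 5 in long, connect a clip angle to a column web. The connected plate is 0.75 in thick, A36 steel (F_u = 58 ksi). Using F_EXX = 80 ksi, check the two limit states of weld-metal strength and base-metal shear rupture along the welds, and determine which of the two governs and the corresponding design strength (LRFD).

φR_n ≈ 111 kips (weld metal governs)

t_e = 0.707 × 0.4375 = 0.3093 in; L = 10 in.
Weld metal: φR_n = 0.75 × 0.6 × 80 × 0.3093 × 10 = 111.4 kips.
Base metal (shear rupture): φR_n = 0.75 × 0.6 × 58 × 0.75 × 10 = 195.8 kips.
Governing: weld metal.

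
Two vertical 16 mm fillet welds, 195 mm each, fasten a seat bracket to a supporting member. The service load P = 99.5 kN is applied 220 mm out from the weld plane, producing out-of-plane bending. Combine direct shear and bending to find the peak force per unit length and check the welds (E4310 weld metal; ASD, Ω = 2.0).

f_max ≈ 1750 N/mm; NOT adequate

E43XX → F_EXX = 430 MPa.
L_w = 2 × 195 = 390 mm; section modulus (unit throat) S = 2 × L²/6 = 12680 mm².
Direct shear f_v = P/L_w = 99.5×10³/390 = 255.1 N/mm.
Moment M = P × e = 99.5×10³ × 220 = 21890000 N·mm; bending f_b = M/S = 1727 N/mm.
f_max = √(f_v² + f_b²) = √(255.1² + 1727²) = 1746 N/mm.
r_n/Ω = (1/2.0) × 0.6 × 430 × (0.707 × 16) = 1459 N/mm → NOT adequate.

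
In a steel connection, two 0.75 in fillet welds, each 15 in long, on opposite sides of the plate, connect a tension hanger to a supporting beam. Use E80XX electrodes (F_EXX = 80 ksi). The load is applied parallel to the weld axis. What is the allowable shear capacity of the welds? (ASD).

Effective throat t_e = 0.707 × 0.75 = 0.5302 in.
Total length L = 30 in; A_we = 0.5302 × 30 = 15.91 in².
F_nw = 0.6 F_EXX = 0.6 × 80 = 48 ksi.
R_n = 48 × 15.91 = 763.6 kips; R_n/Ω = 763.6/2.0 = 381.8 kips.

R_n/Ω ≈ 382 kips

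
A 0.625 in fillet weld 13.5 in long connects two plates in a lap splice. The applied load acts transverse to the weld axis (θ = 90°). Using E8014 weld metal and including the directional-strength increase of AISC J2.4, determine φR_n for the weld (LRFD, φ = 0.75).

E80XX → F_EXX = 80 ksi.
t_e = 0.707 × 0.625 = 0.4419 in; A_we = 0.4419 × 13.5 = 5.965 in².
Directional factor: 1.0 + 0.5 sin^1.5(90°) = 1.5.
F_nw = 0.6 × 80 × 1.5 = 72 ksi.
φR_n = 0.75 × 72 × 5.965 = 322.1 kips.

φR_n ≈ 322 kips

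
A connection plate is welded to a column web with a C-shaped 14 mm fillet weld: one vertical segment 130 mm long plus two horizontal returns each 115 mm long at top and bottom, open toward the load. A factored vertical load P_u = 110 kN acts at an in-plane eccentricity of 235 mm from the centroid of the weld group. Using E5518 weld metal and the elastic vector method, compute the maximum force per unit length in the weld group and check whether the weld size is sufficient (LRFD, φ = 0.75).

f_max ≈ 1810 N/mm; adequate

E55XX → F_EXX = 550 MPa.
Total weld length L_w = 360 mm. Treat welds as unit-width lines.
Centroid: x̄ = 2×115×57.5 / 360 = 36.74 mm from the vertical weld.
Polar moment about centroid: J = I_x + I_y = [130³/12 + 2×115×65²] + [130×36.74² + 2(115³/12 + 115×20.76²)] = 1683000 mm³.
Direct shear f_v = P/L_w = 110×10³ / 360 = 305.6 N/mm (vertical).
Torsion M = P·e = 110×10³ × 235 = 25850000 N·mm.
Critical point at (x, y) = (78.26, 65) from centroid. f_tx = M·y/J = 998.4 N/mm; f_ty = M·x/J = 1202 N/mm.
Resultant f_max = √[f_tx² + (f_v + f_ty)²] = √[998.4² + (305.6 + 1202)²] = 1808 N/mm.
Capacity per unit length: φr_n = 0.75 × 0.6 × 550 × (0.707 × 14) = 2450 N/mm.
1808 ≤ 2450 → adequate.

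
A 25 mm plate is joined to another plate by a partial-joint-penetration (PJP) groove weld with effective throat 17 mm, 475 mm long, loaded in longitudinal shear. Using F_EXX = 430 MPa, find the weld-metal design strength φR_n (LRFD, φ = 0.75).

Effective throat (given) t_e = 17 mm.
A_we = 17 × 475 = 8075 mm².
F_nw = 0.6 F_EXX = 258 MPa.
φR_n = 0.75 × 258 × 8075 × 10⁻³ = 1563 kN.

φR_n ≈ 1560 kN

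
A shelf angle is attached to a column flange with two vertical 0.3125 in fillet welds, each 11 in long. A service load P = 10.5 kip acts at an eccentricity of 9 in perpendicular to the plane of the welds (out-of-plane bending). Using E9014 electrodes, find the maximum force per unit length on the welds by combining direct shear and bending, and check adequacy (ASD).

f_max ≈ 2.39 kip/in; adequate

E90XX → F_EXX = 90 ksi.
L_w = 2 × 11 = 22 in; section modulus (unit throat) S = 2 × L²/6 = 40.33 in².
Direct shear f_v = P/L_w = 10.5/22 = 0.4773 kip/in.
Moment M = P × e = 10.5 × 9 = 94.5 kip·in; bending f_b = M/S = 2.343 kip/in.
f_max = √(f_v² + f_b²) = √(0.4773² + 2.343²) = 2.391 kip/in.
r_n/Ω = (1/2.0) × 0.6 × 90 × (0.707 × 0.3125) = 5.965 kip/in → adequate.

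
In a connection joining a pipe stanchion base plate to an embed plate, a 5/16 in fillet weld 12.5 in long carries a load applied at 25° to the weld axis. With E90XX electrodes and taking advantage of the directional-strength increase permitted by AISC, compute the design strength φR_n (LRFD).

E90XX → F_EXX = 90 ksi.
t_e = 0.707 × 0.3125 = 0.2209 in; A_we = 0.2209 × 12.5 = 2.762 in².
Directional factor: 1.0 + 0.5 sin^1.5(25°) = 1.137.
F_nw = 0.6 × 90 × 1.137 = 61.42 ksi.
φR_n = 0.75 × 61.42 × 2.762 = 127.2 kips.

φR_n ≈ 127 kips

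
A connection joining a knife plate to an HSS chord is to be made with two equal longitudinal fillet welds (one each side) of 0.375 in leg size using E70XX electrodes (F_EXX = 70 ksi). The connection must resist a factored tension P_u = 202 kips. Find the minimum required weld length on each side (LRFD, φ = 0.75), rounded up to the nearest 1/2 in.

L = 12.5 in on each side

Throat t_e = 0.707 × 0.375 = 0.2651 in.
φr_n = 0.75 × 0.6 × 70 × 0.2651 = 8.351 kips/in.
L_req = P_u / φr_n = 202 / 8.351 = 24.19 in total.
Per side: 24.19 / 2 = 12.09 in.
Round up → use L = 12.5 in on each side.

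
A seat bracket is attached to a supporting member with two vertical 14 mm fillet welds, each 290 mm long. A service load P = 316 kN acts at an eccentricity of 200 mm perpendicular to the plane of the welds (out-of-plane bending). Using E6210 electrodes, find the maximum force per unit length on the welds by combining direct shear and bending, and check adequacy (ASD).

f_max ≈ 2320 N/mm; NOT adequate

E62XX → F_EXX = 620 MPa.
L_w = 2 × 290 = 580 mm; section modulus (unit throat) S = 2 × L²/6 = 28030 mm².
Direct shear f_v = P/L_w = 316×10³/580 = 544.8 N/mm.
Moment M = P × e = 316×10³ × 200 = 63200000 N·mm; bending f_b = M/S = 2254 N/mm.
f_max = √(f_v² + f_b²) = √(544.8² + 2254²) = 2319 N/mm.
r_n/Ω = (1/2.0) × 0.6 × 620 × (0.707 × 14) = 1841 N/mm → NOT adequate.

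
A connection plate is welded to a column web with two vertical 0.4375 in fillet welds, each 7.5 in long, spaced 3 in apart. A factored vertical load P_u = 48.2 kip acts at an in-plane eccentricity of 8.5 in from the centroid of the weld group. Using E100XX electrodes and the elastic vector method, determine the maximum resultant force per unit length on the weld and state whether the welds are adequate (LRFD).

E100XX → F_EXX = 100 ksi.
Total weld length L_w = 15 in. Treat welds as unit-width lines.
Polar moment about centroid: J = 2[d³/12 + d(b/2)²] = 2[7.5³/12 + 7.5×1.5²] = 104.1 in³.
Direct shear f_v = P/L_w = 48.2 / 15 = 3.213 kip/in (vertical).
Torsion M = P·e = 48.2 × 8.5 = 409.7 kip·in.
Critical point at (x, y) = (1.5, 3.75) from centroid. f_tx = M·y/J = 14.76 kip/in; f_ty = M·x/J = 5.906 kip/in.
Resultant f_max = √[f_tx² + (f_v + f_ty)²] = √[14.76² + (3.213 + 5.906)²] = 17.35 kip/in.
Capacity per unit length: φr_n = 0.75 × 0.6 × 100 × (0.707 × 0.4375) = 13.92 kip/in.
17.35 > 13.92 → NOT adequate.

f_max ≈ 17.4 kip/in; NOT adequate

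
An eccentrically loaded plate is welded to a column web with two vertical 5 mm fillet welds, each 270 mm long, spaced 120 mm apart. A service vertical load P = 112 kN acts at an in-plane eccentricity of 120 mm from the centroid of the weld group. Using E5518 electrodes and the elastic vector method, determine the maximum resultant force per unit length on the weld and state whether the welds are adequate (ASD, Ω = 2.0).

f_max ≈ 501 N/mm; adequate

E55XX → F_EXX = 550 MPa.
Total weld length L_w = 540 mm. Treat welds as unit-width lines.
Polar moment about centroid: J = 2[d³/12 + d(b/2)²] = 2[270³/12 + 270×60²] = 5224000 mm³.
Direct shear f_v = P/L_w = 112×10³ / 540 = 207.4 N/mm (vertical).
Torsion M = P·e = 112×10³ × 120 = 13440000 N·mm.
Critical point at (x, y) = (60, 135) from centroid. f_tx = M·y/J = 347.3 N/mm; f_ty = M·x/J = 154.3 N/mm.
Resultant f_max = √[f_tx² + (f_v + f_ty)²] = √[347.3² + (207.4 + 154.3)²] = 501.5 N/mm.
Capacity per unit length: r_n/Ω = (1/2.0) × 0.6 × 550 × (0.707 × 5) = 583.3 N/mm.
501.5 ≤ 583.3 → adequate.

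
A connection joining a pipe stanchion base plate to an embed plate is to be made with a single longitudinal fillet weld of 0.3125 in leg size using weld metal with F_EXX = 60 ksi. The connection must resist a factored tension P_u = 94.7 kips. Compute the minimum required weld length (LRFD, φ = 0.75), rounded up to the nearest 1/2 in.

L = 16 in

Throat t_e = 0.707 × 0.3125 = 0.2209 in.
φr_n = 0.75 × 0.6 × 60 × 0.2209 = 5.965 kips/in.
L_req = P_u / φr_n = 94.7 / 5.965 = 15.88 in total.
Round up → use L = 16 in.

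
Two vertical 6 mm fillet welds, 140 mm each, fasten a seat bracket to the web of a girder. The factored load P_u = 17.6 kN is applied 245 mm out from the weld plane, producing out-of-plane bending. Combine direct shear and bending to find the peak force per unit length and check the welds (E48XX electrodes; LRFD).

f_max ≈ 663 N/mm; adequate

E48XX → F_EXX = 480 MPa.
L_w = 2 × 140 = 280 mm; section modulus (unit throat) S = 2 × L²/6 = 6533 mm².
Direct shear f_v = P/L_w = 17.6×10³/280 = 62.86 N/mm.
Moment M = P × e = 17.6×10³ × 245 = 4312000 N·mm; bending f_b = M/S = 660 N/mm.
f_max = √(f_v² + f_b²) = √(62.86² + 660²) = 663 N/mm.
φr_n = 0.75 × 0.6 × 480 × (0.707 × 6) = 916.3 N/mm → adequate.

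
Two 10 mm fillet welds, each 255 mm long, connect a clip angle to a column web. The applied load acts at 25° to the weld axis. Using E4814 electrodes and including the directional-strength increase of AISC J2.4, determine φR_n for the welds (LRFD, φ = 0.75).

φR_n ≈ 886 kN

E48XX → F_EXX = 480 MPa.
t_e = 0.707 × 10 = 7.07 mm; A_we = 7.07 × 510 = 3606 mm².
Directional factor: 1.0 + 0.5 sin^1.5(25°) = 1.137.
F_nw = 0.6 × 480 × 1.137 = 327.6 MPa.
φR_n = 0.75 × 327.6 × 3606 × 10⁻³ = 885.8 kN.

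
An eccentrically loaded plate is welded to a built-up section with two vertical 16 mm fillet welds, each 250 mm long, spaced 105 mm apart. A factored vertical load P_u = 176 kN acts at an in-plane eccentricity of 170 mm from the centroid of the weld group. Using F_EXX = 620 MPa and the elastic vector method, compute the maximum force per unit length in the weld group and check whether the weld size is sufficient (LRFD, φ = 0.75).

f_max ≈ 1200 N/mm; adequate

Total weld length L_w = 500 mm. Treat welds as unit-width lines.
Polar moment about centroid: J = 2[d³/12 + d(b/2)²] = 2[250³/12 + 250×52.5²] = 3982000 mm³.
Direct shear f_v = P/L_w = 176×10³ / 500 = 352 N/mm (vertical).
Torsion M = P·e = 176×10³ × 170 = 29920000 N·mm.
Critical point at (x, y) = (52.5, 125) from centroid. f_tx = M·y/J = 939.2 N/mm; f_ty = M·x/J = 394.4 N/mm.
Resultant f_max = √[f_tx² + (f_v + f_ty)²] = √[939.2² + (352 + 394.4)²] = 1200 N/mm.
Capacity per unit length: φr_n = 0.75 × 0.6 × 620 × (0.707 × 16) = 3156 N/mm.
1200 ≤ 3156 → adequate.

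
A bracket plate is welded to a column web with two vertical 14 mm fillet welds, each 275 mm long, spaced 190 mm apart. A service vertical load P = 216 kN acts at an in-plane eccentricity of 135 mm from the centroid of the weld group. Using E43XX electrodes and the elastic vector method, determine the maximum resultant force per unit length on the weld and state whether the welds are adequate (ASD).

E43XX → F_EXX = 430 MPa.
Total weld length L_w = 550 mm. Treat welds as unit-width lines.
Polar moment about centroid: J = 2[d³/12 + d(b/2)²] = 2[275³/12 + 275×95²] = 8430000 mm³.
Direct shear f_v = P/L_w = 216×10³ / 550 = 392.7 N/mm (vertical).
Torsion M = P·e = 216×10³ × 135 = 29160000 N·mm.
Critical point at (x, y) = (95, 137.5) from centroid. f_tx = M·y/J = 475.6 N/mm; f_ty = M·x/J = 328.6 N/mm.
Resultant f_max = √[f_tx² + (f_v + f_ty)²] = √[475.6² + (392.7 + 328.6)²] = 864 N/mm.
Capacity per unit length: r_n/Ω = (1/2.0) × 0.6 × 430 × (0.707 × 14) = 1277 N/mm.
864 ≤ 1277 → adequate.

f_max ≈ 864 N/mm; adequate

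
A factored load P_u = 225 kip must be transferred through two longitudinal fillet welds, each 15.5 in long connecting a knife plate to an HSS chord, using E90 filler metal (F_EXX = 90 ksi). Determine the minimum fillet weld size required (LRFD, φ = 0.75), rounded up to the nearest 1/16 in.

Total weld length L = 31 in.
Required throat t_e = P_u / (φ × 0.6 F_EXX × L) = 225 / (0.75 × 0.6 × 90 × 31) = 0.1792 in.
Required leg w = t_e / 0.707 = 0.2535 in → use 5/16 in.

w = 5/16 in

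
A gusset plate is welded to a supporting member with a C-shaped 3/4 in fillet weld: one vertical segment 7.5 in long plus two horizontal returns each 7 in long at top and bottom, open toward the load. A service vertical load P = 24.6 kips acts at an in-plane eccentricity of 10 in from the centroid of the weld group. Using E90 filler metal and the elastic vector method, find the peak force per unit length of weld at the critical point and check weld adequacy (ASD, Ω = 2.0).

E90XX → F_EXX = 90 ksi.
Total weld length L_w = 21.5 in. Treat welds as unit-width lines.
Centroid: x̄ = 2×7×3.5 / 21.5 = 2.279 in from the vertical weld.
Polar moment about centroid: J = I_x + I_y = [7.5³/12 + 2×7×3.75²] + [7.5×2.279² + 2(7³/12 + 7×1.221²)] = 349 in³.
Direct shear f_v = P/L_w = 24.6 / 21.5 = 1.144 kip/in (vertical).
Torsion M = P·e = 24.6 × 10 = 246 kip·in.
Critical point at (x, y) = (4.721, 3.75) from centroid. f_tx = M·y/J = 2.643 kip/in; f_ty = M·x/J = 3.327 kip/in.
Resultant f_max = √[f_tx² + (f_v + f_ty)²] = √[2.643² + (1.144 + 3.327)²] = 5.194 kip/in.
Capacity per unit length: r_n/Ω = (1/2.0) × 0.6 × 90 × (0.707 × 0.75) = 14.32 kip/in.
5.194 ≤ 14.32 → adequate.

f_max ≈ 5.19 kip/in; adequate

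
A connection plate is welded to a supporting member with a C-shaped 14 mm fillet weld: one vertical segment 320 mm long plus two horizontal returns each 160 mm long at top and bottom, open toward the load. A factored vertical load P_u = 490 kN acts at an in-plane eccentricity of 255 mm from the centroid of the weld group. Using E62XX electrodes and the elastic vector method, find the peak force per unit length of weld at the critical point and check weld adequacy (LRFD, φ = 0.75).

E62XX → F_EXX = 620 MPa.
Total weld length L_w = 640 mm. Treat welds as unit-width lines.
Centroid: x̄ = 2×160×80 / 640 = 40 mm from the vertical weld.
Polar moment about centroid: J = I_x + I_y = [320³/12 + 2×160×160²] + [320×40² + 2(160³/12 + 160×40²)] = 12630000 mm³.
Direct shear f_v = P/L_w = 490×10³ / 640 = 765.6 N/mm (vertical).
Torsion M = P·e = 490×10³ × 255 = 124950000 N·mm.
Critical point at (x, y) = (120, 160) from centroid. f_tx = M·y/J = 1583 N/mm; f_ty = M·x/J = 1187 N/mm.
Resultant f_max = √[f_tx² + (f_v + f_ty)²] = √[1583² + (765.6 + 1187)²] = 2514 N/mm.
Capacity per unit length: φr_n = 0.75 × 0.6 × 620 × (0.707 × 14) = 2762 N/mm.
2514 ≤ 2762 → adequate.

f_max ≈ 2510 N/mm; adequate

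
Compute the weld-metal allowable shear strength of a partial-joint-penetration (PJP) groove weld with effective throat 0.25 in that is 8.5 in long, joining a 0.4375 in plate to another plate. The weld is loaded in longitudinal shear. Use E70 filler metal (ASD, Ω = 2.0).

E70XX → F_EXX = 70 ksi.
Effective throat (given) t_e = 0.25 in.
A_we = 0.25 × 8.5 = 2.125 in².
F_nw = 0.6 F_EXX = 42 ksi.
R_n/Ω = (42 × 2.125) / 2.0 = 44.62 kip.

R_n/Ω ≈ 44.6 kip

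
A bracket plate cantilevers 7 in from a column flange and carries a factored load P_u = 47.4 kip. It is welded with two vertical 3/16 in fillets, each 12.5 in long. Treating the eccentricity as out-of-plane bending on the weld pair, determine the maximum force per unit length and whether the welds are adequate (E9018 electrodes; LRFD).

f_max ≈ 6.65 kip/in; NOT adequate

E90XX → F_EXX = 90 ksi.
L_w = 2 × 12.5 = 25 in; section modulus (unit throat) S = 2 × L²/6 = 52.08 in².
Direct shear f_v = P/L_w = 47.4/25 = 1.896 kip/in.
Moment M = P × e = 47.4 × 7 = 331.8 kip·in; bending f_b = M/S = 6.371 kip/in.
f_max = √(f_v² + f_b²) = √(1.896² + 6.371²) = 6.647 kip/in.
φr_n = 0.75 × 0.6 × 90 × (0.707 × 0.1875) = 5.369 kip/in → NOT adequate.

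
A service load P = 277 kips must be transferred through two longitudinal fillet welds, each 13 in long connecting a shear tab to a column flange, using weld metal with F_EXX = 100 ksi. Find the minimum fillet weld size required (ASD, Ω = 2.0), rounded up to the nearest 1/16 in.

w = 9/16 in

Total weld length L = 26 in.
Required throat t_e = P × Ω / (0.6 F_EXX × L) = 277 × 2.0 / (0.6 × 100 × 26) = 0.3551 in.
Required leg w = t_e / 0.707 = 0.5023 in → use 9/16 in.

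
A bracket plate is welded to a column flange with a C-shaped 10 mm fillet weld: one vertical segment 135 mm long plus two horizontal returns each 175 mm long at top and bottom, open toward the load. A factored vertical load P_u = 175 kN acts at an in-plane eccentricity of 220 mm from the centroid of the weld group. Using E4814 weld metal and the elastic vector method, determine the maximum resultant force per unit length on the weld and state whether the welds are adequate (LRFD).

f_max ≈ 1780 N/mm; NOT adequate

E48XX → F_EXX = 480 MPa.
Total weld length L_w = 485 mm. Treat welds as unit-width lines.
Centroid: x̄ = 2×175×87.5 / 485 = 63.14 mm from the vertical weld.
Polar moment about centroid: J = I_x + I_y = [135³/12 + 2×175×67.5²] + [135×63.14² + 2(175³/12 + 175×24.36²)] = 3439000 mm³.
Direct shear f_v = P/L_w = 175×10³ / 485 = 360.8 N/mm (vertical).
Torsion M = P·e = 175×10³ × 220 = 38500000 N·mm.
Critical point at (x, y) = (111.9, 67.5) from centroid. f_tx = M·y/J = 755.7 N/mm; f_ty = M·x/J = 1252 N/mm.
Resultant f_max = √[f_tx² + (f_v + f_ty)²] = √[755.7² + (360.8 + 1252)²] = 1781 N/mm.
Capacity per unit length: φr_n = 0.75 × 0.6 × 480 × (0.707 × 10) = 1527 N/mm.
1781 > 1527 → NOT adequate.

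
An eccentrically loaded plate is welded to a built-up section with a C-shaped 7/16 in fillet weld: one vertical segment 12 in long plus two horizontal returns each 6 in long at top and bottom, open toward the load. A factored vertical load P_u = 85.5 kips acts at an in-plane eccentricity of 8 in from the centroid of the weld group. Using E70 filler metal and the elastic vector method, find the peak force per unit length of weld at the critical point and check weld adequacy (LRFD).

f_max ≈ 10.2 kip/in; NOT adequate

E70XX → F_EXX = 70 ksi.
Total weld length L_w = 24 in. Treat welds as unit-width lines.
Centroid: x̄ = 2×6×3 / 24 = 1.5 in from the vertical weld.
Polar moment about centroid: J = I_x + I_y = [12³/12 + 2×6×6²] + [12×1.5² + 2(6³/12 + 6×1.5²)] = 666 in³.
Direct shear f_v = P/L_w = 85.5 / 24 = 3.562 kip/in (vertical).
Torsion M = P·e = 85.5 × 8 = 684 kip·in.
Critical point at (x, y) = (4.5, 6) from centroid. f_tx = M·y/J = 6.162 kip/in; f_ty = M·x/J = 4.622 kip/in.
Resultant f_max = √[f_tx² + (f_v + f_ty)²] = √[6.162² + (3.562 + 4.622)²] = 10.24 kip/in.
Capacity per unit length: φr_n = 0.75 × 0.6 × 70 × (0.707 × 0.4375) = 9.743 kip/in.
10.24 > 9.743 → NOT adequate.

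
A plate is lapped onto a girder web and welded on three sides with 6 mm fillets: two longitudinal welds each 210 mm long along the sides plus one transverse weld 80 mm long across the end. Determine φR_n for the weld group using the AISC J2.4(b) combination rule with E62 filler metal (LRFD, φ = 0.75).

φR_n ≈ 592 kN

E62XX → F_EXX = 620 MPa.
t_e = 0.707 × 6 = 4.242 mm.
R_nwl = 0.6 × 620 × 4.242 × 420 × 10⁻³ = 662.8 kN (longitudinal, 2 welds).
R_nwt = 0.6 × 620 × 4.242 × 80 × 10⁻³ = 126.2 kN (transverse, base value).
(i) R_nwl + R_nwt = 789 kN; (ii) 0.85 R_nwl + 1.5 R_nwt = 752.7 kN.
R_n = max = 789 kN [governs: (i)]; φR_n = 591.8 kN.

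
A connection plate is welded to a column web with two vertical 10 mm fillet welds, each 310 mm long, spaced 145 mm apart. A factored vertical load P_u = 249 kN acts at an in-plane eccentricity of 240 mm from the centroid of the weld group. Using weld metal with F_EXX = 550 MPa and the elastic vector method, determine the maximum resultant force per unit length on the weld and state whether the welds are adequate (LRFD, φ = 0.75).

f_max ≈ 1460 N/mm; adequate

Total weld length L_w = 620 mm. Treat welds as unit-width lines.
Polar moment about centroid: J = 2[d³/12 + d(b/2)²] = 2[310³/12 + 310×72.5²] = 8224000 mm³.
Direct shear f_v = P/L_w = 249×10³ / 620 = 401.6 N/mm (vertical).
Torsion M = P·e = 249×10³ × 240 = 59760000 N·mm.
Critical point at (x, y) = (72.5, 155) from centroid. f_tx = M·y/J = 1126 N/mm; f_ty = M·x/J = 526.8 N/mm.
Resultant f_max = √[f_tx² + (f_v + f_ty)²] = √[1126² + (401.6 + 526.8)²] = 1460 N/mm.
Capacity per unit length: φr_n = 0.75 × 0.6 × 550 × (0.707 × 10) = 1750 N/mm.
1460 ≤ 1750 → adequate.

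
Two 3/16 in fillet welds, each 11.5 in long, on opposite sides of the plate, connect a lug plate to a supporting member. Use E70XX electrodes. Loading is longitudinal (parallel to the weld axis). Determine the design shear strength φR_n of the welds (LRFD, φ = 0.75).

E70XX → F_EXX = 70 ksi.
Effective throat t_e = 0.707 × 0.1875 = 0.1326 in.
Total length L = 23 in; A_we = 0.1326 × 23 = 3.049 in².
F_nw = 0.6 F_EXX = 0.6 × 70 = 42 ksi.
φR_n = 0.75 × 42 × 3.049 = 96.04 kips.

φR_n ≈ 96 kips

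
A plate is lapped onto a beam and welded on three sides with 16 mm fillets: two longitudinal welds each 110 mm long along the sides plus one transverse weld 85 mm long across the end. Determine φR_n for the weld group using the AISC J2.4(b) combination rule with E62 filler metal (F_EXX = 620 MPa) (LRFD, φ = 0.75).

t_e = 0.707 × 16 = 11.31 mm.
R_nwl = 0.6 × 620 × 11.31 × 220 × 10⁻³ = 925.8 kN (longitudinal, 2 welds).
R_nwt = 0.6 × 620 × 11.31 × 85 × 10⁻³ = 357.7 kN (transverse, base value).
(i) R_nwl + R_nwt = 1283 kN; (ii) 0.85 R_nwl + 1.5 R_nwt = 1323 kN.
R_n = max = 1323 kN [governs: (ii)]; φR_n = 992.6 kN.

φR_n ≈ 993 kN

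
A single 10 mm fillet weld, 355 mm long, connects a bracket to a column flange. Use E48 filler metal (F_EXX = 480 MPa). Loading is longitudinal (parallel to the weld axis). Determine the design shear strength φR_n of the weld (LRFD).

Effective throat t_e = 0.707 × 10 = 7.07 mm.
Total length L = 355 mm; A_we = 7.07 × 355 = 2510 mm².
F_nw = 0.6 F_EXX = 0.6 × 480 = 288 MPa.
φR_n = 0.75 × 288 × 2510 × 10⁻³ = 542.1 kN.

φR_n ≈ 542 kN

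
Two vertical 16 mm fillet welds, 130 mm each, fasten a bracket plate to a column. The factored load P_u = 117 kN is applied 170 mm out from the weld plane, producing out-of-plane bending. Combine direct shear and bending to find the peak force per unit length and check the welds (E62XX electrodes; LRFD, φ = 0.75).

E62XX → F_EXX = 620 MPa.
L_w = 2 × 130 = 260 mm; section modulus (unit throat) S = 2 × L²/6 = 5633 mm².
Direct shear f_v = P/L_w = 117×10³/260 = 450 N/mm.
Moment M = P × e = 117×10³ × 170 = 19890000 N·mm; bending f_b = M/S = 3531 N/mm.
f_max = √(f_v² + f_b²) = √(450² + 3531²) = 3559 N/mm.
φr_n = 0.75 × 0.6 × 620 × (0.707 × 16) = 3156 N/mm → NOT adequate.

f_max ≈ 3560 N/mm; NOT adequate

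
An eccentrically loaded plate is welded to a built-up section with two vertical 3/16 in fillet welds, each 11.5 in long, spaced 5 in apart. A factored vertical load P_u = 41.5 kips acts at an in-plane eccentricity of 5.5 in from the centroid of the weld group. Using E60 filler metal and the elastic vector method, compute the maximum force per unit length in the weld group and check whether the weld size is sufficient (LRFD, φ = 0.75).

E60XX → F_EXX = 60 ksi.
Total weld length L_w = 23 in. Treat welds as unit-width lines.
Polar moment about centroid: J = 2[d³/12 + d(b/2)²] = 2[11.5³/12 + 11.5×2.5²] = 397.2 in³.
Direct shear f_v = P/L_w = 41.5 / 23 = 1.804 kip/in (vertical).
Torsion M = P·e = 41.5 × 5.5 = 228.25 kip·in.
Critical point at (x, y) = (2.5, 5.75) from centroid. f_tx = M·y/J = 3.304 kip/in; f_ty = M·x/J = 1.437 kip/in.
Resultant f_max = √[f_tx² + (f_v + f_ty)²] = √[3.304² + (1.804 + 1.437)²] = 4.628 kip/in.
Capacity per unit length: φr_n = 0.75 × 0.6 × 60 × (0.707 × 0.1875) = 3.579 kip/in.
4.628 > 3.579 → NOT adequate.

f_max ≈ 4.63 kip/in; NOT adequate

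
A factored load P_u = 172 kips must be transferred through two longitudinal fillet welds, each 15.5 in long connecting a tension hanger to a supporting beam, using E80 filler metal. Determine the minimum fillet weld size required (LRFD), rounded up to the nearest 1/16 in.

E80XX → F_EXX = 80 ksi.
Total weld length L = 31 in.
Required throat t_e = P_u / (φ × 0.6 F_EXX × L) = 172 / (0.75 × 0.6 × 80 × 31) = 0.1541 in.
Required leg w = t_e / 0.707 = 0.218 in → use 1/4 in.

w = 1/4 in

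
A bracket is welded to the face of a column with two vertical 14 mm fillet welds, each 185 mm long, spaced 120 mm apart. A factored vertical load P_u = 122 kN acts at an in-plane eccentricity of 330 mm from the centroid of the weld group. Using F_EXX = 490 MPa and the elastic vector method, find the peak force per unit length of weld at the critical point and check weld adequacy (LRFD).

f_max ≈ 2060 N/mm; adequate

Total weld length L_w = 370 mm. Treat welds as unit-width lines.
Polar moment about centroid: J = 2[d³/12 + d(b/2)²] = 2[185³/12 + 185×60²] = 2387000 mm³.
Direct shear f_v = P/L_w = 122×10³ / 370 = 329.7 N/mm (vertical).
Torsion M = P·e = 122×10³ × 330 = 40260000 N·mm.
Critical point at (x, y) = (60, 92.5) from centroid. f_tx = M·y/J = 1560 N/mm; f_ty = M·x/J = 1012 N/mm.
Resultant f_max = √[f_tx² + (f_v + f_ty)²] = √[1560² + (329.7 + 1012)²] = 2058 N/mm.
Capacity per unit length: φr_n = 0.75 × 0.6 × 490 × (0.707 × 14) = 2183 N/mm.
2058 ≤ 2183 → adequate.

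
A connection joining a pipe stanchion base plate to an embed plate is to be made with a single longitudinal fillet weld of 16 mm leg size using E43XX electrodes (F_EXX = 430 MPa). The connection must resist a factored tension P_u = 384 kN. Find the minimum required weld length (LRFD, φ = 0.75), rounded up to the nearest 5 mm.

Throat t_e = 0.707 × 16 = 11.31 mm.
φr_n = 0.75 × 0.6 × 430 × 11.31 × 10⁻³ = 2.189 kN/mm.
L_req = P_u / φr_n = 384 / 2.189 = 175.4 mm total.
Round up → use L = 180 mm.

L = 180 mm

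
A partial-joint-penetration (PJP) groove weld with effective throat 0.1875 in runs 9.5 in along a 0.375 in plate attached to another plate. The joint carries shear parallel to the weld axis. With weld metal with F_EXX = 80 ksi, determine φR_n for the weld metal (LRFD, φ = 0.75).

φR_n ≈ 64.1 kip

Effective throat (given) t_e = 0.1875 in.
A_we = 0.1875 × 9.5 = 1.781 in².
F_nw = 0.6 F_EXX = 48 ksi.
φR_n = 0.75 × 48 × 1.781 = 64.12 kip.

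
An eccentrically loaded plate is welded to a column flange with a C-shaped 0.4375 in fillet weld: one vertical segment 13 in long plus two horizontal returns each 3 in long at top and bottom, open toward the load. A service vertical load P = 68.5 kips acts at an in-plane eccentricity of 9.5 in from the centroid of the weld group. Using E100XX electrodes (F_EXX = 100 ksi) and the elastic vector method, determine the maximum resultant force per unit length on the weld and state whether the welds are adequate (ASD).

f_max ≈ 11.9 kip/in; NOT adequate

Total weld length L_w = 19 in. Treat welds as unit-width lines.
Centroid: x̄ = 2×3×1.5 / 19 = 0.4737 in from the vertical weld.
Polar moment about centroid: J = I_x + I_y = [13³/12 + 2×3×6.5²] + [13×0.4737² + 2(3³/12 + 3×1.026²)] = 450.3 in³.
Direct shear f_v = P/L_w = 68.5 / 19 = 3.605 kip/in (vertical).
Torsion M = P·e = 68.5 × 9.5 = 650.75 kip·in.
Critical point at (x, y) = (2.526, 6.5) from centroid. f_tx = M·y/J = 9.393 kip/in; f_ty = M·x/J = 3.651 kip/in.
Resultant f_max = √[f_tx² + (f_v + f_ty)²] = √[9.393² + (3.605 + 3.651)²] = 11.87 kip/in.
Capacity per unit length: r_n/Ω = (1/2.0) × 0.6 × 100 × (0.707 × 0.4375) = 9.279 kip/in.
11.87 > 9.279 → NOT adequate.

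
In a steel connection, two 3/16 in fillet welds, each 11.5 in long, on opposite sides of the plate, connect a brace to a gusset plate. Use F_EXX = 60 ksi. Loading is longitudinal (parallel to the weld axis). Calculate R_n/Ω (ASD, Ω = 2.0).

Effective throat t_e = 0.707 × 0.1875 = 0.1326 in.
Total length L = 23 in; A_we = 0.1326 × 23 = 3.049 in².
F_nw = 0.6 F_EXX = 0.6 × 60 = 36 ksi.
R_n = 36 × 3.049 = 109.8 kips; R_n/Ω = 109.8/2.0 = 54.88 kips.

R_n/Ω ≈ 54.9 kips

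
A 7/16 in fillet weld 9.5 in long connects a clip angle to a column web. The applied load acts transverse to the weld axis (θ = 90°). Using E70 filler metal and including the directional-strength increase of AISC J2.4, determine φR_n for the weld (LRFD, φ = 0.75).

φR_n ≈ 139 kips

E70XX → F_EXX = 70 ksi.
t_e = 0.707 × 0.4375 = 0.3093 in; A_we = 0.3093 × 9.5 = 2.938 in².
Directional factor: 1.0 + 0.5 sin^1.5(90°) = 1.5.
F_nw = 0.6 × 70 × 1.5 = 63 ksi.
φR_n = 0.75 × 63 × 2.938 = 138.8 kips.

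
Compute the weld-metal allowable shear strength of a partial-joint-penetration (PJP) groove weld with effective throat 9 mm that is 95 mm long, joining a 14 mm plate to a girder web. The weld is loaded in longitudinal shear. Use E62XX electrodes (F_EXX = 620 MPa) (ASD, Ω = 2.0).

Effective throat (given) t_e = 9 mm.
A_we = 9 × 95 = 855 mm².
F_nw = 0.6 F_EXX = 372 MPa.
R_n/Ω = (372 × 855) / 2.0 × 10⁻³ = 159 kN.

R_n/Ω ≈ 159 kN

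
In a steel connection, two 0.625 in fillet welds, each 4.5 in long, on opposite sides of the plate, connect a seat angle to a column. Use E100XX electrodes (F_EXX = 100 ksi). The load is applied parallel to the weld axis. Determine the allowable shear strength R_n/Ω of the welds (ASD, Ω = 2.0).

Effective throat t_e = 0.707 × 0.625 = 0.4419 in.
Total length L = 9 in; A_we = 0.4419 × 9 = 3.977 in².
F_nw = 0.6 F_EXX = 0.6 × 100 = 60 ksi.
R_n = 60 × 3.977 = 238.6 kip; R_n/Ω = 238.6/2.0 = 119.3 kip.

R_n/Ω ≈ 119 kip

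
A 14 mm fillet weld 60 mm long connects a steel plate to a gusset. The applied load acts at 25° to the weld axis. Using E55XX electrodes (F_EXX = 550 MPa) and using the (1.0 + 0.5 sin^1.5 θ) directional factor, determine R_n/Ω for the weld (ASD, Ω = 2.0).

t_e = 0.707 × 14 = 9.898 mm; A_we = 9.898 × 60 = 593.9 mm².
Directional factor: 1.0 + 0.5 sin^1.5(25°) = 1.137.
F_nw = 0.6 × 550 × 1.137 = 375.3 MPa.
R_n/Ω = (375.3 × 593.9) / 2.0 × 10⁻³ = 111.5 kN.

R_n/Ω ≈ 111 kN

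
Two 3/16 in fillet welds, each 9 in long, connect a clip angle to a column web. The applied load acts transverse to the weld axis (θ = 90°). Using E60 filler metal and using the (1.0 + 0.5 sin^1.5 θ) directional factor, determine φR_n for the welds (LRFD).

φR_n ≈ 96.6 kips

E60XX → F_EXX = 60 ksi.
t_e = 0.707 × 0.1875 = 0.1326 in; A_we = 0.1326 × 18 = 2.386 in².
Directional factor: 1.0 + 0.5 sin^1.5(90°) = 1.5.
F_nw = 0.6 × 60 × 1.5 = 54 ksi.
φR_n = 0.75 × 54 × 2.386 = 96.64 kips.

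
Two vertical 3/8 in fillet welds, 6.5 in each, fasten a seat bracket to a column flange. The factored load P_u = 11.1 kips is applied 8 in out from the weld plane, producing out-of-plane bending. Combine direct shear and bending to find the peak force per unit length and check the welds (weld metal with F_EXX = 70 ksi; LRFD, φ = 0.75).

f_max ≈ 6.36 kip/in; adequate

L_w = 2 × 6.5 = 13 in; section modulus (unit throat) S = 2 × L²/6 = 14.08 in².
Direct shear f_v = P/L_w = 11.1/13 = 0.8538 kip/in.
Moment M = P × e = 11.1 × 8 = 88.8 kip·in; bending f_b = M/S = 6.305 kip/in.
f_max = √(f_v² + f_b²) = √(0.8538² + 6.305²) = 6.363 kip/in.
φr_n = 0.75 × 0.6 × 70 × (0.707 × 0.375) = 8.351 kip/in → adequate.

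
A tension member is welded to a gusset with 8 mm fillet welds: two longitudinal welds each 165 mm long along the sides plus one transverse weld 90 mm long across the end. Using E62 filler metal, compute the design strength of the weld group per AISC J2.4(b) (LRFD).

φR_n ≈ 663 kN

E62XX → F_EXX = 620 MPa.
t_e = 0.707 × 8 = 5.656 mm.
R_nwl = 0.6 × 620 × 5.656 × 330 × 10⁻³ = 694.3 kN (longitudinal, 2 welds).
R_nwt = 0.6 × 620 × 5.656 × 90 × 10⁻³ = 189.4 kN (transverse, base value).
(i) R_nwl + R_nwt = 883.7 kN; (ii) 0.85 R_nwl + 1.5 R_nwt = 874.2 kN.
R_n = max = 883.7 kN [governs: (i)]; φR_n = 662.8 kN.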